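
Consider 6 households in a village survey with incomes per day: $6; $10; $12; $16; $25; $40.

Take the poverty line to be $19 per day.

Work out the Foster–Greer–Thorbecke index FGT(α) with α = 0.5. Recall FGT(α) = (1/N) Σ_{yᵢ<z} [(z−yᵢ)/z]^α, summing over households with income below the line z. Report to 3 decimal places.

Below z: $6, $10, $12, $16 (q = 4 of N = 6).
Relative gaps: (19−6)/19 = 0.6842; (19−10)/19 = 0.4737; (19−12)/19 = 0.3684; (19−16)/19 = 0.1579.
Raised to α = 0.5: 0.82717; 0.68825; 0.60698; 0.39736.
Sum = 2.519754; FGT(0.5) = 2.519754 / 6 = 0.420.

0.420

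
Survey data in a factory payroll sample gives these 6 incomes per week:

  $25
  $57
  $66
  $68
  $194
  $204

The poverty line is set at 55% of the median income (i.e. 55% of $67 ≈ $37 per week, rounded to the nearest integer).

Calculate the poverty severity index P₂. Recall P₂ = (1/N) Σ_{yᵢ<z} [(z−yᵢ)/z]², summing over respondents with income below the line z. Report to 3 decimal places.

0.018

Incomes under z: $25 (q = 1 of N = 6).
Gap ratios (z−y)/z: (37−25)/37 = 0.3243.
Squared: 0.1052.
Sum = 0.105186; P₂ = 0.105186 / 6 = 0.018.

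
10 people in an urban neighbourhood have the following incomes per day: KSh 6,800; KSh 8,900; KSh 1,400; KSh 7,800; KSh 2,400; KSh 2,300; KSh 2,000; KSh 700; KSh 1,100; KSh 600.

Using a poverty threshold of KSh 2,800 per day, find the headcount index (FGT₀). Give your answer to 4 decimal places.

0.7000

7 of the 10 people have income below KSh 2,800.
H = 7/10 = 0.7000.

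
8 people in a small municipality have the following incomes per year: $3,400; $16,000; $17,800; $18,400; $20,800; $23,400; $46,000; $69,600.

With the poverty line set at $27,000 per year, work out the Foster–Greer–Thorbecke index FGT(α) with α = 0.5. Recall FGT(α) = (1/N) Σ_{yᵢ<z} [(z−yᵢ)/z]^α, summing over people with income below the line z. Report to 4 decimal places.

0.4457

Poor units: $3,400, $16,000, $17,800, $18,400, $20,800, $23,400 (q = 6 of N = 8).
Shortfall ratios: (27000−3400)/27000 = 0.8741; (27000−16000)/27000 = 0.4074; (27000−17800)/27000 = 0.3407; (27000−18400)/27000 = 0.3185; (27000−20800)/27000 = 0.2296; (27000−23400)/27000 = 0.1333.
Raised to α = 0.5: 0.93492; 0.63828; 0.58373; 0.56437; 0.47920; 0.36515.
Sum = 3.565654; FGT(0.5) = 3.565654 / 8 = 0.4457.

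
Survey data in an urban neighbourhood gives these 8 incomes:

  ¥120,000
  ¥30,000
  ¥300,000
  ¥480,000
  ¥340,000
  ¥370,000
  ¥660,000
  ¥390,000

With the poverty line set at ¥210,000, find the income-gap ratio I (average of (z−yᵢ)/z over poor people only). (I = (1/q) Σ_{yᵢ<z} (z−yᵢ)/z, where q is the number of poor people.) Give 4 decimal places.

Below z: ¥30,000, ¥120,000 (q = 2 of N = 8).
Shortfall ratios (z−y)/z: 0.8571, 0.4286; sum = 1.285714.
I averages over the q = 2 poor units only: 1.285714 / 2 = 0.6429.

0.6429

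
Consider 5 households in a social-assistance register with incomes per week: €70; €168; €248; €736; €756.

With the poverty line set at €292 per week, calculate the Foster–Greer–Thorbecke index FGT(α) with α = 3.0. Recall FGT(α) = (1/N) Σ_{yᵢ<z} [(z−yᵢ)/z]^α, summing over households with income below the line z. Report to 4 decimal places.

Incomes under z: €70, €168, €248 (q = 3 of N = 5).
Relative gaps: (292−70)/292 = 0.7603; (292−168)/292 = 0.4247; (292−248)/292 = 0.1507.
Raised to α = 3.0: 0.43945; 0.07658; 0.00342.
Sum = 0.519453; FGT(3.0) = 0.519453 / 5 = 0.1039.

0.1039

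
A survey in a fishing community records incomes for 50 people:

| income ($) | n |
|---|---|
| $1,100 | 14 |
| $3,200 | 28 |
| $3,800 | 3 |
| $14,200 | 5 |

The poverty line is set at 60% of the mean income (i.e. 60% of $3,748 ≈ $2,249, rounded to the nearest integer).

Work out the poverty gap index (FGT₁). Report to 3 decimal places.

Below the line: 14×$1,100 (q = 14 of N = 50).
Normalized shortfalls: (2249−1100)/2249 = 0.5109 (×14).
Σ = 7.152512. Dividing by the full population N = 50 gives P₁ = 0.143.

0.143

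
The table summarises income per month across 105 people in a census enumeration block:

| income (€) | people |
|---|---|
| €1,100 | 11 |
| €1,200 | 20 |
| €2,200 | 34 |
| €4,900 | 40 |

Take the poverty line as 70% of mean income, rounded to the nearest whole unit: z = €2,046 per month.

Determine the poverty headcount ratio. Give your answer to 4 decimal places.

0.2952

31 of the 105 people have income below €2,046.
H = 31/105 = 0.2952.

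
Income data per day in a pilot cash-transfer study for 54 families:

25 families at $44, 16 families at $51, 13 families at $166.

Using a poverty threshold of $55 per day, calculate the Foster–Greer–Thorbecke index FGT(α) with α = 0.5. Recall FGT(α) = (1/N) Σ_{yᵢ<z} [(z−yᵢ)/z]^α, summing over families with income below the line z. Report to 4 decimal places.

0.2869

Below the line: 25×$44, 16×$51 (q = 41 of N = 54).
Relative gaps: (55−44)/55 = 0.2000 (×25); (55−51)/55 = 0.0727 (×16).
Raised to α = 0.5: 0.44721 (×25); 0.26968 (×16).
Sum = 15.495219; FGT(0.5) = 15.495219 / 54 = 0.2869.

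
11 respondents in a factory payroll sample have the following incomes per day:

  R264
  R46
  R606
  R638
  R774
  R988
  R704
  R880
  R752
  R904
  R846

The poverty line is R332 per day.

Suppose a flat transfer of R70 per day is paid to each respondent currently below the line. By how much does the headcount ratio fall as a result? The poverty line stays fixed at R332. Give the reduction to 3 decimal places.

0.091

Before: below the line — R46, R264; headcount ratio = 0.18182.
After the R70 transfer: below the line — R116; headcount ratio = 0.09091.
Reduction = 0.18182 − 0.09091 = 0.091.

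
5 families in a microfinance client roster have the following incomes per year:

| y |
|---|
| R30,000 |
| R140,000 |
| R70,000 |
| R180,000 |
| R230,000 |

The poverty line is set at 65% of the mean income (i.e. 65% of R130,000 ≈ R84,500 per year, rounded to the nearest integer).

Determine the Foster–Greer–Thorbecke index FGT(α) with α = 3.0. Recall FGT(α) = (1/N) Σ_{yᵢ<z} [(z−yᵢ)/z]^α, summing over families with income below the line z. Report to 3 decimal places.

0.055

Incomes under z: R30,000, R70,000 (q = 2 of N = 5).
Gap ratios (z−y)/z: (84500−30000)/84500 = 0.6450; (84500−70000)/84500 = 0.1716.
Raised to α = 3.0: 0.26830; 0.00505.
Sum = 0.273352; FGT(3.0) = 0.273352 / 5 = 0.055.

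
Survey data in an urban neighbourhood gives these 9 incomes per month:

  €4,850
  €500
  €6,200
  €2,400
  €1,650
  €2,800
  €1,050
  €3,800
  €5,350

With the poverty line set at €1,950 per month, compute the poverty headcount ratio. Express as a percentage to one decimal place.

33.3%

3 of the 9 respondents have income below €1,950.
H = 3/9 = 33.3%.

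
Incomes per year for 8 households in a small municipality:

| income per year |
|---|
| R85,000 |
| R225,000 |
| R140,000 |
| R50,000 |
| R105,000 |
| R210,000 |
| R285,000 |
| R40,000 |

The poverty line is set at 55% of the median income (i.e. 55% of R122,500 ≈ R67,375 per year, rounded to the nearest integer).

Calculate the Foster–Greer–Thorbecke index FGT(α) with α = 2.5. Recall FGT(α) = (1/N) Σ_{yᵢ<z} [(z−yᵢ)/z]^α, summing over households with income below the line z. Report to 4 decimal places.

0.0174

Below z: R40,000, R50,000 (q = 2 of N = 8).
Normalized shortfalls: (67375−40000)/67375 = 0.4063; (67375−50000)/67375 = 0.2579.
Raised to α = 2.5: 0.10523; 0.03377.
Sum = 0.139002; FGT(2.5) = 0.139002 / 8 = 0.0174.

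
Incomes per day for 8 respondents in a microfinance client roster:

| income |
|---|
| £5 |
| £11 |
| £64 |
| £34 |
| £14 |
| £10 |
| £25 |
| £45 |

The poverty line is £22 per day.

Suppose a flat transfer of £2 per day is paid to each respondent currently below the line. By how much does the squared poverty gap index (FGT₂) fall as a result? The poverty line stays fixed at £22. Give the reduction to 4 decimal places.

Before: below the line — £5, £10, £11, £14; squared poverty gap index (FGT₂) = 0.159607.
After the £2 transfer: below the line — £7, £12, £13, £16; squared poverty gap index (FGT₂) = 0.114153.
Reduction = 0.159607 − 0.114153 = 0.0455.

0.0455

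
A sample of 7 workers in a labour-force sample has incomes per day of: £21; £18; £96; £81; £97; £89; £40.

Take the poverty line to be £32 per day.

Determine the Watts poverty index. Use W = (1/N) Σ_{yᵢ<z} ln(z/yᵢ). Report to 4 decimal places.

Incomes under z: £18, £21 (q = 2 of N = 7).
Log gaps: ln(32/18) = 0.5754; ln(32/21) = 0.4212.
W = 0.996578 / 7 = 0.1424.

0.1424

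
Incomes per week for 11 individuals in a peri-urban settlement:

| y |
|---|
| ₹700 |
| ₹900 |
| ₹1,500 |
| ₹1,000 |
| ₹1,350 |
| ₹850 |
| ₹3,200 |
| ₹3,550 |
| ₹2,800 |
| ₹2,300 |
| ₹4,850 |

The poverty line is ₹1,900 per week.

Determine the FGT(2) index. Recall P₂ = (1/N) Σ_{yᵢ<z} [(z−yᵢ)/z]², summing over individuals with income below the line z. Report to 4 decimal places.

0.1213

Below z: ₹700, ₹850, ₹900, ₹1,000, ₹1,350, ₹1,500 (q = 6 of N = 11).
Normalized shortfalls: (1900−700)/1900 = 0.6316; (1900−850)/1900 = 0.5526; (1900−900)/1900 = 0.5263; (1900−1000)/1900 = 0.4737; (1900−1350)/1900 = 0.2895; (1900−1500)/1900 = 0.2105.
Squared: 0.3989; 0.3054; 0.2770; 0.2244; 0.0838; 0.0443.
Sum = 1.333795; P₂ = 1.333795 / 11 = 0.1213.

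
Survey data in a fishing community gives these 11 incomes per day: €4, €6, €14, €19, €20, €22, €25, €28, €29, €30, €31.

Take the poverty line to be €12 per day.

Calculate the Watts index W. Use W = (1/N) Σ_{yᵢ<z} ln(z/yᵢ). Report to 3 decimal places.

Below z: €4, €6 (q = 2 of N = 11).
ln(z/y) terms: ln(12/4) = 1.0986; ln(12/6) = 0.6931.
W = 1.791759 / 11 = 0.163.

0.163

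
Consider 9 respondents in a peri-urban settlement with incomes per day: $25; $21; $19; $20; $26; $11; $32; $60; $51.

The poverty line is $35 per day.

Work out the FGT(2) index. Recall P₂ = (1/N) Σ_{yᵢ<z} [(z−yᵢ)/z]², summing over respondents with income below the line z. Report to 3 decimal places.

0.131

Incomes under z: $11, $19, $20, $21, $25, $26, $32 (q = 7 of N = 9).
Relative gaps: (35−11)/35 = 0.6857; (35−19)/35 = 0.4571; (35−20)/35 = 0.4286; (35−21)/35 = 0.4000; (35−25)/35 = 0.2857; (35−26)/35 = 0.2571; (35−32)/35 = 0.0857.
Squared: 0.4702; 0.2090; 0.1837; 0.1600; 0.0816; 0.0661; 0.0073.
Sum = 1.177959; P₂ = 1.177959 / 9 = 0.131.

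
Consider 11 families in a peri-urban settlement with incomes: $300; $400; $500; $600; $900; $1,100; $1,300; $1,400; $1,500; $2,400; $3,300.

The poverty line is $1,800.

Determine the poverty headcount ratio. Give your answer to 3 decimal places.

0.818

9 of the 11 families have income below $1,800.
H = 9/11 = 0.818.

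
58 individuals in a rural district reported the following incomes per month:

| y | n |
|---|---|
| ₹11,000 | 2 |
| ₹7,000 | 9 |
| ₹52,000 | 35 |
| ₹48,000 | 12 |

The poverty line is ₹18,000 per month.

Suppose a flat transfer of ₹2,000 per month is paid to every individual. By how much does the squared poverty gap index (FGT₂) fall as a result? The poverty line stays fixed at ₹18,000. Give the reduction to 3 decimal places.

Before: below the line — 9×₹7,000, 2×₹11,000; squared poverty gap index (FGT₂) = 0.06317.
After the ₹2,000 transfer: below the line — 9×₹9,000, 2×₹13,000; squared poverty gap index (FGT₂) = 0.04145.
Reduction = 0.06317 − 0.04145 = 0.022.

0.022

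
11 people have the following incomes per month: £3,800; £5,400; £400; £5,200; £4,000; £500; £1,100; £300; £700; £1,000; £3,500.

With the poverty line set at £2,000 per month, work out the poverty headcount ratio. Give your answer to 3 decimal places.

6 of the 11 people have income below £2,000.
H = 6/11 = 0.545.

0.545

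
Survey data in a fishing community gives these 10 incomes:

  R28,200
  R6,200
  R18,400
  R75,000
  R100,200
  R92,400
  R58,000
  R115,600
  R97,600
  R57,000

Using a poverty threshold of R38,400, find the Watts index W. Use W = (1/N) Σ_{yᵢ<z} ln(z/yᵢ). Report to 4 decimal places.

Below z: R6,200, R18,400, R28,200 (q = 3 of N = 10).
ln(z/y) terms: ln(38400/6200) = 1.8235; ln(38400/18400) = 0.7357; ln(38400/28200) = 0.3087.
W = 2.867950 / 10 = 0.2868.

0.2868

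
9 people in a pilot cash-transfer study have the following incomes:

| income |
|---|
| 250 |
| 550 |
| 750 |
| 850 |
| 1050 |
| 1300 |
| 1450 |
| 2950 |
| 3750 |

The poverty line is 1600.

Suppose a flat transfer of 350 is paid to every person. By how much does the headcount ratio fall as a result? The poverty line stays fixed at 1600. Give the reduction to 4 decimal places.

0.2222

Before: below the line — 250, 550, 750, 850, 1050, 1300, 1450; headcount ratio = 0.777778.
After the 350 transfer: below the line — 600, 900, 1100, 1200, 1400; headcount ratio = 0.555556.
Reduction = 0.777778 − 0.555556 = 0.2222.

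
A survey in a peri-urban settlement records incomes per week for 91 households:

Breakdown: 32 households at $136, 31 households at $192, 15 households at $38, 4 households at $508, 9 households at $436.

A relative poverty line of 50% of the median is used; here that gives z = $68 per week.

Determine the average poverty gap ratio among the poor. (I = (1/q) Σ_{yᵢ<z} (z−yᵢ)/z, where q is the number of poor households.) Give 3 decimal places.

Below z: 15×$38 (q = 15 of N = 91).
Relative gaps: 0.4412 (×15); sum = 6.617647.
I averages over the q = 15 poor units only: 6.617647 / 15 = 0.441.

0.441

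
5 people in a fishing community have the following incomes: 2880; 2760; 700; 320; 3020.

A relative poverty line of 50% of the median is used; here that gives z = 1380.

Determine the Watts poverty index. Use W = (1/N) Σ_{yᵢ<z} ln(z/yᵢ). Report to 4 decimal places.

Below the line: 320, 700 (q = 2 of N = 5).
Log shortfalls: ln(1380/320) = 1.4615; ln(1380/700) = 0.6788.
W = 2.140276 / 5 = 0.4281.

0.4281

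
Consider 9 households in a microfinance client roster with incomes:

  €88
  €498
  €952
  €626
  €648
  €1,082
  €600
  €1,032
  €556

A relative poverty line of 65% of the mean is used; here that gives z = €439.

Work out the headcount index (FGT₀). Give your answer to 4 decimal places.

0.1111

1 of the 9 households have income below €439.
H = 1/9 = 0.1111.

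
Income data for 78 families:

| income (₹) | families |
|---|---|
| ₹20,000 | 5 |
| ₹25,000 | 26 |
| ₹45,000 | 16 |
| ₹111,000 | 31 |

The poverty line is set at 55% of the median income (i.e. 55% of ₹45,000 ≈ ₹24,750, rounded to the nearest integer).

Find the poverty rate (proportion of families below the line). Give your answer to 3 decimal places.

0.064

5 of the 78 families have income below ₹24,750.
H = 5/78 = 0.064.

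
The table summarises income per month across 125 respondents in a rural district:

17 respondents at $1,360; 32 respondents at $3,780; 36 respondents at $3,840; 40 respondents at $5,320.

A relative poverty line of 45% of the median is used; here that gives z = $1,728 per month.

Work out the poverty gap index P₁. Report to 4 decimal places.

0.0290

Below z: 17×$1,360 (q = 17 of N = 125).
Normalized shortfalls: (1728−1360)/1728 = 0.2130 (×17).
Σ = 3.620370. Dividing by the full population N = 125 gives P₁ = 0.0290.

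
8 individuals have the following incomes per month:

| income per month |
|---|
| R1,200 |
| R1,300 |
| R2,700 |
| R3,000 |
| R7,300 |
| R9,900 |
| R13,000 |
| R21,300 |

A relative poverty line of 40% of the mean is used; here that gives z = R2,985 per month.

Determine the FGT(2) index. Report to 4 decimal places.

0.0857

Below z: R1,200, R1,300, R2,700 (q = 3 of N = 8).
Shortfall ratios: (2985−1200)/2985 = 0.5980; (2985−1300)/2985 = 0.5645; (2985−2700)/2985 = 0.0955.
Squared: 0.3576; 0.3186; 0.0091.
Sum = 0.685356; P₂ = 0.685356 / 8 = 0.0857.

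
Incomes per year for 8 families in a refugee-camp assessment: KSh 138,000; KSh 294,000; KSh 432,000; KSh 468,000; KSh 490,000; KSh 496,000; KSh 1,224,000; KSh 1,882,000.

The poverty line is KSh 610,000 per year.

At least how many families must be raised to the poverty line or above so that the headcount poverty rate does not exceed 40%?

6 of the 8 families are poor, so H = 6/8 = 0.750.
A headcount ratio of at most 40% allows at most ⌊0.40 × 8⌋ = 3 poor families.
So at least 6 − 3 = 3 must be lifted.

3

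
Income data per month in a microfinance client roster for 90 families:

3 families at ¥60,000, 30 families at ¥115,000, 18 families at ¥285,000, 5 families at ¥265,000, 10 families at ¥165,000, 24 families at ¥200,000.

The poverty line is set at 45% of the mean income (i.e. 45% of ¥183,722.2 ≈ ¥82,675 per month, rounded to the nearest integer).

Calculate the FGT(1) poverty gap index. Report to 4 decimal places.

Below z: 3×¥60,000 (q = 3 of N = 90).
Shortfall ratios: (82675−60000)/82675 = 0.2743 (×3).
Σ = 0.822800. Dividing by the full population N = 90 gives P₁ = 0.0091.

0.0091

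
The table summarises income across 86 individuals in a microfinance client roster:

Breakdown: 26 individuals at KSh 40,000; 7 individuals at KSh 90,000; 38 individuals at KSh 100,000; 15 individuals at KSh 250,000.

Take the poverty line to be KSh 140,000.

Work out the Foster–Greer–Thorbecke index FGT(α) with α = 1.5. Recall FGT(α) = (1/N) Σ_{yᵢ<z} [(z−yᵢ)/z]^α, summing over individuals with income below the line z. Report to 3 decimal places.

0.267

Below the line: 26×KSh 40,000, 7×KSh 90,000, 38×KSh 100,000 (q = 71 of N = 86).
Shortfall ratios: (140000−40000)/140000 = 0.7143 (×26); (140000−90000)/140000 = 0.3571 (×7); (140000−100000)/140000 = 0.2857 (×38).
Raised to α = 1.5: 0.60368 (×26); 0.21343 (×7); 0.15272 (×38).
Sum = 22.993145; FGT(1.5) = 22.993145 / 86 = 0.267.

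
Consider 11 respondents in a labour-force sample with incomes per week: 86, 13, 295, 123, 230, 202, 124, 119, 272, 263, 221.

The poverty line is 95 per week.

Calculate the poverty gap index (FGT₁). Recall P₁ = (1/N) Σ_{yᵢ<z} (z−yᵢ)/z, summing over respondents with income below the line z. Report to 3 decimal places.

Poor units: 13, 86 (q = 2 of N = 11).
Gap ratios (z−y)/z: (95−13)/95 = 0.8632; (95−86)/95 = 0.0947.
Σ = 0.957895. Dividing by the full population N = 11 gives P₁ = 0.087.

0.087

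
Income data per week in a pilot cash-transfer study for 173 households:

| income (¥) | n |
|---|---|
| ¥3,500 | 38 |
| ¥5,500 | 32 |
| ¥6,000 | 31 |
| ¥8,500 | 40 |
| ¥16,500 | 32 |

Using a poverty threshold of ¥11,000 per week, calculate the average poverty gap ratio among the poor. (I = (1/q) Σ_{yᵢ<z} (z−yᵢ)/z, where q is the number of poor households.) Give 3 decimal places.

Below the line: 38×¥3,500, 32×¥5,500, 31×¥6,000, 40×¥8,500 (q = 141 of N = 173).
Relative gaps: 0.6818 (×38), 0.5000 (×32), 0.4545 (×31), 0.2273 (×40); sum = 65.090909.
The income-gap ratio divides by q (the poor only): 65.090909 / 141 = 0.462.

0.462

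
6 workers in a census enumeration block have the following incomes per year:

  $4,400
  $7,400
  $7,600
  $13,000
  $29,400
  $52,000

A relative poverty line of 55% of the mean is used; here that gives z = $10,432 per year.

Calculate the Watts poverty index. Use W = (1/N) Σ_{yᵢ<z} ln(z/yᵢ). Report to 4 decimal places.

Incomes under z: $4,400, $7,400, $7,600 (q = 3 of N = 6).
Log gaps: ln(10432/4400) = 0.8633; ln(10432/7400) = 0.3434; ln(10432/7600) = 0.3167.
W = 1.523401 / 6 = 0.2539.

0.2539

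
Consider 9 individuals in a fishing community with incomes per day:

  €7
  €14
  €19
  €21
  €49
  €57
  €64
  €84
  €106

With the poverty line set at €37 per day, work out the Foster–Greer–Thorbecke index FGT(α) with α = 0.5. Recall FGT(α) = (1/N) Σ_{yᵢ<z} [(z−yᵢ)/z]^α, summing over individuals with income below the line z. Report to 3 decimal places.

0.338

Below the line: €7, €14, €19, €21 (q = 4 of N = 9).
Gap ratios (z−y)/z: (37−7)/37 = 0.8108; (37−14)/37 = 0.6216; (37−19)/37 = 0.4865; (37−21)/37 = 0.4324.
Raised to α = 0.5: 0.90045; 0.78843; 0.69749; 0.65760.
Sum = 3.043962; FGT(0.5) = 3.043962 / 9 = 0.338.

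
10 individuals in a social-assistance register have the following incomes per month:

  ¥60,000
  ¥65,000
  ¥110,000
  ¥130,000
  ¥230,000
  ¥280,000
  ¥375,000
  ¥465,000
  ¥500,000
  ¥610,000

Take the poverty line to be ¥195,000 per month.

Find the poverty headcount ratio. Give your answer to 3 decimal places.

0.400

4 of the 10 individuals have income below ¥195,000.
H = 4/10 = 0.400.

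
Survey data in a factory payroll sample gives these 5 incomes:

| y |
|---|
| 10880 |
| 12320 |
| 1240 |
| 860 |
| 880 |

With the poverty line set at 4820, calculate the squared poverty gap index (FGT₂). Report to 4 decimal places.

Poor units: 860, 880, 1240 (q = 3 of N = 5).
Gap ratios (z−y)/z: (4820−860)/4820 = 0.8216; (4820−880)/4820 = 0.8174; (4820−1240)/4820 = 0.7427.
Squared: 0.6750; 0.6682; 0.5517.
Sum = 1.894837; P₂ = 1.894837 / 5 = 0.3790.

0.3790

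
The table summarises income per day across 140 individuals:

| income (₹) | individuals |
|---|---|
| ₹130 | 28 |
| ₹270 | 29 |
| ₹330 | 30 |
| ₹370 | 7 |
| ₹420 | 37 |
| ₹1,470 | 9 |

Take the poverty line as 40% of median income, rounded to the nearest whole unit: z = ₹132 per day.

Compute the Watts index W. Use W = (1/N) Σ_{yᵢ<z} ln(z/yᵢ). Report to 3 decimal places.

Poor units: 28×₹130 (q = 28 of N = 140).
Log shortfalls: ln(132/130) = 0.0153 (×28).
W = 0.427489 / 140 = 0.003.

0.003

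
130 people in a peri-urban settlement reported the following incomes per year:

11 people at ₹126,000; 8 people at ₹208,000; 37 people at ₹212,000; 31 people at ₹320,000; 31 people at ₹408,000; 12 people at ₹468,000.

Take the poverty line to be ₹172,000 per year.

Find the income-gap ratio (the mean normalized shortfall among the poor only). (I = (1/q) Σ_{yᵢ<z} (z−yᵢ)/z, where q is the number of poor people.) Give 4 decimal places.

Incomes under z: 11×₹126,000 (q = 11 of N = 130).
Shortfall ratios (z−y)/z: 0.2674 (×11); sum = 2.941860.
The income-gap ratio divides by q (the poor only): 2.941860 / 11 = 0.2674.

0.2674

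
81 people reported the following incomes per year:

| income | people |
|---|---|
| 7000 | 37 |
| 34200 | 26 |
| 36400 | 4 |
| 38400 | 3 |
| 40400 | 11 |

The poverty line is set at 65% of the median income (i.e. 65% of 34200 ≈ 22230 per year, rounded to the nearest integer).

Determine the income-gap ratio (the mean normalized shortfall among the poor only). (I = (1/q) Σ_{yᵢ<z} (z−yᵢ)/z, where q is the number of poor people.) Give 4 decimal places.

Poor units: 37×7000 (q = 37 of N = 81).
Relative gaps: 0.6851 (×37); sum = 25.349078.
I averages over the q = 37 poor units only: 25.349078 / 37 = 0.6851.

0.6851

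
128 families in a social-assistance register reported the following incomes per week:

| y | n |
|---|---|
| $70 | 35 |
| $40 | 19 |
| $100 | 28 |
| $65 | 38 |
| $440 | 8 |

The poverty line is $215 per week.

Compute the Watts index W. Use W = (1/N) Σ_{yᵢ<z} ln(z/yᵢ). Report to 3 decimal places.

1.079

Below the line: 19×$40, 38×$65, 35×$70, 28×$100 (q = 120 of N = 128).
Log shortfalls: ln(215/40) = 1.6818 (×19); ln(215/65) = 1.1963 (×38); ln(215/70) = 1.1221 (×35); ln(215/100) = 0.7655 (×28).
W = 138.119039 / 128 = 1.079.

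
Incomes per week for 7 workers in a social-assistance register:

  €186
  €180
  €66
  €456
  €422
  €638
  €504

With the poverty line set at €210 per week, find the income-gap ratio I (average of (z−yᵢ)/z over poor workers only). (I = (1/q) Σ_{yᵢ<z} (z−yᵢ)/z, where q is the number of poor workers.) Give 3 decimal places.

0.314

Below z: €66, €180, €186 (q = 3 of N = 7).
Relative gaps: 0.6857, 0.1429, 0.1143; sum = 0.942857.
The income-gap ratio divides by q (the poor only): 0.942857 / 3 = 0.314.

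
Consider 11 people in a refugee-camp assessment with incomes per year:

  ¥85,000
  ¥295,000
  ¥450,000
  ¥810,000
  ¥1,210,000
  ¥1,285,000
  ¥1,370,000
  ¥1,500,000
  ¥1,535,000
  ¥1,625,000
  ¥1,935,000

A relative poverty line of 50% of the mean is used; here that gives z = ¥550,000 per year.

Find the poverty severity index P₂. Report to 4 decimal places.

Below the line: ¥85,000, ¥295,000, ¥450,000 (q = 3 of N = 11).
Shortfall ratios: (550000−85000)/550000 = 0.8455; (550000−295000)/550000 = 0.4636; (550000−450000)/550000 = 0.1818.
Squared: 0.7148; 0.2150; 0.0331.
Sum = 0.962810; P₂ = 0.962810 / 11 = 0.0875.

0.0875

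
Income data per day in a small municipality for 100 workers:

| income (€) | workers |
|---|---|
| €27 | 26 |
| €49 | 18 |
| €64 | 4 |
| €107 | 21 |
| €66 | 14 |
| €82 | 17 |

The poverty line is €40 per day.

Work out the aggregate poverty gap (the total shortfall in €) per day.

€338

Poor units: 26×€27 (q = 26 of N = 100).
Individual gaps: 26×(40−27) = 338.
Aggregate gap = €338.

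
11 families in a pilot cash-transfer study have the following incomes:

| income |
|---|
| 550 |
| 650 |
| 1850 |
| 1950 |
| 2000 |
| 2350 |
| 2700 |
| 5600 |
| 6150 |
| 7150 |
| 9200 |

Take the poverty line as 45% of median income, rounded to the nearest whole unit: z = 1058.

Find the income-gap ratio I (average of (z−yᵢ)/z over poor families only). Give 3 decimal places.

0.433

Poor units: 550, 650 (q = 2 of N = 11).
Relative gaps: 0.4802, 0.3856; sum = 0.865784.
I averages over the q = 2 poor units only: 0.865784 / 2 = 0.433.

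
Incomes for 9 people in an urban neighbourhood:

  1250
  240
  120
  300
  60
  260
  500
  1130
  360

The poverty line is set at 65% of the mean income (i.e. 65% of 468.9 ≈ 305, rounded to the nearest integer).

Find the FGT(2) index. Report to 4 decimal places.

0.1201

Incomes under z: 60, 120, 240, 260, 300 (q = 5 of N = 9).
Relative gaps: (305−60)/305 = 0.8033; (305−120)/305 = 0.6066; (305−240)/305 = 0.2131; (305−260)/305 = 0.1475; (305−300)/305 = 0.0164.
Squared: 0.6453; 0.3679; 0.0454; 0.0218; 0.0003.
Sum = 1.080623; P₂ = 1.080623 / 9 = 0.1201.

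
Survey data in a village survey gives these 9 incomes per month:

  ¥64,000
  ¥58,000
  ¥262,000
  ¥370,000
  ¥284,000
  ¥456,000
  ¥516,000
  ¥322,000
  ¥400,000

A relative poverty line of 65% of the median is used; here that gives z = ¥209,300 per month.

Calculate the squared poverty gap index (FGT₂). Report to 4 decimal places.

0.1116

Below the line: ¥58,000, ¥64,000 (q = 2 of N = 9).
Shortfall ratios: (209300−58000)/209300 = 0.7229; (209300−64000)/209300 = 0.6942.
Squared: 0.5226; 0.4819.
Sum = 1.004504; P₂ = 1.004504 / 9 = 0.1116.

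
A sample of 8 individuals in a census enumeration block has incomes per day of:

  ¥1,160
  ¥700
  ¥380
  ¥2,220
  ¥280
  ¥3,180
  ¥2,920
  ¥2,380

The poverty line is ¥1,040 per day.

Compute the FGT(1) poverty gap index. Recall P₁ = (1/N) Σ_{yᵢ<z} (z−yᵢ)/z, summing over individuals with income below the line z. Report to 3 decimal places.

Below z: ¥280, ¥380, ¥700 (q = 3 of N = 8).
Relative gaps: (1040−280)/1040 = 0.7308; (1040−380)/1040 = 0.6346; (1040−700)/1040 = 0.3269.
Σ = 1.692308. Dividing by the full population N = 8 gives P₁ = 0.212.

0.212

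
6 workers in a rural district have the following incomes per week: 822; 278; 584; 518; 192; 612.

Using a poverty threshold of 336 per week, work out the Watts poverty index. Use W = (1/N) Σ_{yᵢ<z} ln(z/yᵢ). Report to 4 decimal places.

0.1249

Poor units: 192, 278 (q = 2 of N = 6).
Log shortfalls: ln(336/192) = 0.5596; ln(336/278) = 0.1895.
W = 0.749106 / 6 = 0.1249.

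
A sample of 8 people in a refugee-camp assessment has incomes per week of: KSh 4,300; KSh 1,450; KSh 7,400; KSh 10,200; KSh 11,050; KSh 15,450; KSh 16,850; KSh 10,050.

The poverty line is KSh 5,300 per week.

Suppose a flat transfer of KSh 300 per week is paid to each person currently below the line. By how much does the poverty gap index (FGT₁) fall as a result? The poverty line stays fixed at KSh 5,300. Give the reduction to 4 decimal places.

Before: below the line — KSh 1,450, KSh 4,300; poverty gap index (FGT₁) = 0.114387.
After the KSh 300 transfer: below the line — KSh 1,750, KSh 4,600; poverty gap index (FGT₁) = 0.100236.
Reduction = 0.114387 − 0.100236 = 0.0142.

0.0142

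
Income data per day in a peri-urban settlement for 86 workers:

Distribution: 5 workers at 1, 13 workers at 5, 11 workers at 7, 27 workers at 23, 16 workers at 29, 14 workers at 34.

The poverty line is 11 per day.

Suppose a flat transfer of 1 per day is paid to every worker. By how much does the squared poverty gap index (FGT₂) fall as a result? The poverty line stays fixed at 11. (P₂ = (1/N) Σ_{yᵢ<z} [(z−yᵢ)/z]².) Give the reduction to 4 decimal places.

Before: below the line — 5×1, 13×5, 11×7; squared poverty gap index (FGT₂) = 0.109937.
After the 1 transfer: below the line — 5×2, 13×6, 11×8; squared poverty gap index (FGT₂) = 0.079666.
Reduction = 0.109937 − 0.079666 = 0.0303.

0.0303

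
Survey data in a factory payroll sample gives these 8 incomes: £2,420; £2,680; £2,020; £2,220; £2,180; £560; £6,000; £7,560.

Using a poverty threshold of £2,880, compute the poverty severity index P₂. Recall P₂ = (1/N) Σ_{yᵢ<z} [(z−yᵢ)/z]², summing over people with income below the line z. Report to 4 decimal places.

Below the line: £560, £2,020, £2,180, £2,220, £2,420, £2,680 (q = 6 of N = 8).
Shortfall ratios: (2880−560)/2880 = 0.8056; (2880−2020)/2880 = 0.2986; (2880−2180)/2880 = 0.2431; (2880−2220)/2880 = 0.2292; (2880−2420)/2880 = 0.1597; (2880−2680)/2880 = 0.0694.
Squared: 0.6489; 0.0892; 0.0591; 0.0525; 0.0255; 0.0048.
Sum = 0.880015; P₂ = 0.880015 / 8 = 0.1100.

0.1100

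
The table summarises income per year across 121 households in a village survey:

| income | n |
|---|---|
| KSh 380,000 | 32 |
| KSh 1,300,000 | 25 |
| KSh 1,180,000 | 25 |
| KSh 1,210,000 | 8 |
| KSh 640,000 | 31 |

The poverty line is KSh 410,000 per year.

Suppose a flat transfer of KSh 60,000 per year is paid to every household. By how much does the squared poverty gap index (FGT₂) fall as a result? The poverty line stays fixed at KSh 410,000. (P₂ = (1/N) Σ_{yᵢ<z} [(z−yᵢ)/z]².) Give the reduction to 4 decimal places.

0.0014

Before: below the line — 32×KSh 380,000; squared poverty gap index (FGT₂) = 0.001416.
After the KSh 60,000 transfer: below the line — none; squared poverty gap index (FGT₂) = 0.000000.
Reduction = 0.001416 − 0.000000 = 0.0014.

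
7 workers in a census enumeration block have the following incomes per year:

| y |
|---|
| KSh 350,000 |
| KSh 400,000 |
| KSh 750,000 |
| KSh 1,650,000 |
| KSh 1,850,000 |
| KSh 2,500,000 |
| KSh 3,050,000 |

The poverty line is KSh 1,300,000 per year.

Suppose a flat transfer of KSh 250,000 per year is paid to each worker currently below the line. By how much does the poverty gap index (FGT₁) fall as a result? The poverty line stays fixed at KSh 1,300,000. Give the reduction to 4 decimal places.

0.0824

Before: below the line — KSh 350,000, KSh 400,000, KSh 750,000; poverty gap index (FGT₁) = 0.263736.
After the KSh 250,000 transfer: below the line — KSh 600,000, KSh 650,000, KSh 1,000,000; poverty gap index (FGT₁) = 0.181319.
Reduction = 0.263736 − 0.181319 = 0.0824.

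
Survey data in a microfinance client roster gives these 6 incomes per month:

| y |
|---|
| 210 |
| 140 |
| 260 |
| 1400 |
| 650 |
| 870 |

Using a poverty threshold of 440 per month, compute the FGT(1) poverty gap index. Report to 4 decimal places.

0.2689

Below the line: 140, 210, 260 (q = 3 of N = 6).
Relative gaps: (440−140)/440 = 0.6818; (440−210)/440 = 0.5227; (440−260)/440 = 0.4091.
Σ = 1.613636. Dividing by the full population N = 6 gives P₁ = 0.2689.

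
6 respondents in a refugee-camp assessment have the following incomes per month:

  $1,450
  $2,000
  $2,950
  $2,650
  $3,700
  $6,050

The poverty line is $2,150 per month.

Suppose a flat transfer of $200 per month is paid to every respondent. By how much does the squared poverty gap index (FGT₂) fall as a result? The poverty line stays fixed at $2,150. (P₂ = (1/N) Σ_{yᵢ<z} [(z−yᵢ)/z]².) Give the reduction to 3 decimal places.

0.009

Before: below the line — $1,450, $2,000; squared poverty gap index (FGT₂) = 0.01848.
After the $200 transfer: below the line — $1,650; squared poverty gap index (FGT₂) = 0.00901.
Reduction = 0.01848 − 0.00901 = 0.009.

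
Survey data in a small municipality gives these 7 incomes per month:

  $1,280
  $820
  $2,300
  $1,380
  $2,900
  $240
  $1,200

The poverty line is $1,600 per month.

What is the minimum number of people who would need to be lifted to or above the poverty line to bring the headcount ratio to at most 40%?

3

Currently q = 5 of N = 7 are below the line (H = 0.714).
A headcount ratio of at most 40% allows at most ⌊0.40 × 7⌋ = 2 poor people.
So at least 5 − 2 = 3 must be lifted.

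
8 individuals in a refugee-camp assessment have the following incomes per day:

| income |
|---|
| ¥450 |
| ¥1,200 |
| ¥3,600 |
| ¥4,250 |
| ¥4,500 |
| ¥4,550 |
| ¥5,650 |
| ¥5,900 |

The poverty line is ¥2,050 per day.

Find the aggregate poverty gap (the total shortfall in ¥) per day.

¥2,450

Below z: ¥450, ¥1,200 (q = 2 of N = 8).
Individual gaps: 2050−450 = 1600; 2050−1200 = 850.
Aggregate gap = ¥2,450.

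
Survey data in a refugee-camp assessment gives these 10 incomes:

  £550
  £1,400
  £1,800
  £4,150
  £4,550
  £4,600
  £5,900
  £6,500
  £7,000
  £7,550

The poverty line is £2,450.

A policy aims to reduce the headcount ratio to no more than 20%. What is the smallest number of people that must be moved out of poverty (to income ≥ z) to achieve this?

Currently q = 3 of N = 10 are below the line (H = 0.300).
A headcount ratio of at most 20% allows at most ⌊0.20 × 10⌋ = 2 poor people.
So at least 3 − 2 = 1 must be lifted.

1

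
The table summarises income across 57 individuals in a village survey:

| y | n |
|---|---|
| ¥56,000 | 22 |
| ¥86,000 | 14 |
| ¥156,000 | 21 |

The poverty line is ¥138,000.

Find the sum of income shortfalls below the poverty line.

Below the line: 22×¥56,000, 14×¥86,000 (q = 36 of N = 57).
Individual gaps: 22×(138000−56000) = 1804000; 14×(138000−86000) = 728000.
Aggregate gap = ¥2,532,000.

¥2,532,000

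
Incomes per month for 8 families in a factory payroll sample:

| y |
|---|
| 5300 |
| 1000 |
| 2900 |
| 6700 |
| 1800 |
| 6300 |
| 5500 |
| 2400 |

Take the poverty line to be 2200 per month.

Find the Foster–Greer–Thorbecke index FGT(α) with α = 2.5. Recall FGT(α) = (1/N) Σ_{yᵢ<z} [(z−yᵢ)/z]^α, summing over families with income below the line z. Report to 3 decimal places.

Below the line: 1000, 1800 (q = 2 of N = 8).
Shortfall ratios: (2200−1000)/2200 = 0.5455; (2200−1800)/2200 = 0.1818.
Raised to α = 2.5: 0.21973; 0.01410.
Sum = 0.233829; FGT(2.5) = 0.233829 / 8 = 0.029.

0.029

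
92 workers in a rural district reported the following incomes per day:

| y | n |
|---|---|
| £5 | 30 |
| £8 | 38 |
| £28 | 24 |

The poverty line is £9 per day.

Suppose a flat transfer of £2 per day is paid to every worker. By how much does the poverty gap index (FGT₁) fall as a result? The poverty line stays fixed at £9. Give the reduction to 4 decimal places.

0.1184

Before: below the line — 30×£5, 38×£8; poverty gap index (FGT₁) = 0.190821.
After the £2 transfer: below the line — 30×£7; poverty gap index (FGT₁) = 0.072464.
Reduction = 0.190821 − 0.072464 = 0.1184.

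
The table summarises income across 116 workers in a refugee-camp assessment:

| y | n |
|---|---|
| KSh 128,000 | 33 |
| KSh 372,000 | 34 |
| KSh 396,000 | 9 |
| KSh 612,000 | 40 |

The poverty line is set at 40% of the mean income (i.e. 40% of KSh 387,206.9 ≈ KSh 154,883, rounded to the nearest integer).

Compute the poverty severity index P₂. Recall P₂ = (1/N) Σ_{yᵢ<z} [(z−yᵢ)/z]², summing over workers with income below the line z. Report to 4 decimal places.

Below the line: 33×KSh 128,000 (q = 33 of N = 116).
Normalized shortfalls: (154883−128000)/154883 = 0.1736 (×33).
Squared: 0.0301 (×33).
Sum = 0.994173; P₂ = 0.994173 / 116 = 0.0086.

0.0086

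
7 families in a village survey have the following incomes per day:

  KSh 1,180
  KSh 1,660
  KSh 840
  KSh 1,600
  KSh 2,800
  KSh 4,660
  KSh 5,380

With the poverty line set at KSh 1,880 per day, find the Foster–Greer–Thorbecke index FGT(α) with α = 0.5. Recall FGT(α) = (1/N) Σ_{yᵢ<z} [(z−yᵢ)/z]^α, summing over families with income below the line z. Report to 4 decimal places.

Incomes under z: KSh 840, KSh 1,180, KSh 1,600, KSh 1,660 (q = 4 of N = 7).
Relative gaps: (1880−840)/1880 = 0.5532; (1880−1180)/1880 = 0.3723; (1880−1600)/1880 = 0.1489; (1880−1660)/1880 = 0.1170.
Raised to α = 0.5: 0.74377; 0.61020; 0.38592; 0.34208.
Sum = 2.081972; FGT(0.5) = 2.081972 / 7 = 0.2974.

0.2974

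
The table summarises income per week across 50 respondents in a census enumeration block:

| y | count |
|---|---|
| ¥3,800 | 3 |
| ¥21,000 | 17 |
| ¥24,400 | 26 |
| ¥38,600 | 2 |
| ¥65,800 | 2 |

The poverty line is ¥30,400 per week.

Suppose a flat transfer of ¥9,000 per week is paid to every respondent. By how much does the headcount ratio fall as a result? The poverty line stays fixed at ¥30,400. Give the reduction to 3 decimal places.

0.520

Before: below the line — 3×¥3,800, 17×¥21,000, 26×¥24,400; headcount ratio = 0.92000.
After the ¥9,000 transfer: below the line — 3×¥12,800, 17×¥30,000; headcount ratio = 0.40000.
Reduction = 0.92000 − 0.40000 = 0.520.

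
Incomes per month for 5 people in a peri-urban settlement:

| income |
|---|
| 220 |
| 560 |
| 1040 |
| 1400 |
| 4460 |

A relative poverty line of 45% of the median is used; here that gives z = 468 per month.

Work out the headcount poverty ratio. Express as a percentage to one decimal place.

1 of the 5 people have income below 468.
H = 1/5 = 20.0%.

20.0%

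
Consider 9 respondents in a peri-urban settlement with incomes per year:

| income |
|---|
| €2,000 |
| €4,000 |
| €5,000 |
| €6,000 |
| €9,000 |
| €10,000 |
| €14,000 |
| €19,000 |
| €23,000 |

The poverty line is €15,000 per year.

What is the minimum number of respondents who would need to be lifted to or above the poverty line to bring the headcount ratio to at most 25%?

Currently q = 7 of N = 9 are below the line (H = 0.778).
A headcount ratio of at most 25% allows at most ⌊0.25 × 9⌋ = 2 poor respondents.
So at least 7 − 2 = 5 must be lifted.

5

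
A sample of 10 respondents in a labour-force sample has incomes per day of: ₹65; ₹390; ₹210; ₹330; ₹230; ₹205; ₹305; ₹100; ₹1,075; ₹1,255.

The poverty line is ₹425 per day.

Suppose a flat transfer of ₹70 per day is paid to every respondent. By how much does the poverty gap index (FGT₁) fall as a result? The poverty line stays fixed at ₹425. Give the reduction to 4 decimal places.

0.1235

Before: below the line — ₹65, ₹100, ₹205, ₹210, ₹230, ₹305, ₹330, ₹390; poverty gap index (FGT₁) = 0.368235.
After the ₹70 transfer: below the line — ₹135, ₹170, ₹275, ₹280, ₹300, ₹375, ₹400; poverty gap index (FGT₁) = 0.244706.
Reduction = 0.368235 − 0.244706 = 0.1235.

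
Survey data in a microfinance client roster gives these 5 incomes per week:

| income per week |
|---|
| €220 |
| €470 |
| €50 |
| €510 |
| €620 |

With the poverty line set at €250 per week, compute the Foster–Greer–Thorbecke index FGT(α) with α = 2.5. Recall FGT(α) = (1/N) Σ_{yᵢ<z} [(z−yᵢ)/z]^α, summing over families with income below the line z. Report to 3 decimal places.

0.115

Poor units: €50, €220 (q = 2 of N = 5).
Relative gaps: (250−50)/250 = 0.8000; (250−220)/250 = 0.1200.
Raised to α = 2.5: 0.57243; 0.00499.
Sum = 0.577422; FGT(2.5) = 0.577422 / 5 = 0.115.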